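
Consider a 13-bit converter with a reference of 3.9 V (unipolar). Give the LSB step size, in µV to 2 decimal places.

476.07 µV

Full-scale span = 3.9 V.
LSB = 3.9 / 2^13 = 3.9 / 8192 = 0.000476074 V = 476.07 µV.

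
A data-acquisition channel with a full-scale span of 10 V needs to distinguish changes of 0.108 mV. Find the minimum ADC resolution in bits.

Number of steps required ≥ 10 V / 0.108 mV = 92592.59.
Need 2^N ≥ 92592.59; 2^16 = 65536, 2^17 = 131072.
Minimum N = 17.

17 bits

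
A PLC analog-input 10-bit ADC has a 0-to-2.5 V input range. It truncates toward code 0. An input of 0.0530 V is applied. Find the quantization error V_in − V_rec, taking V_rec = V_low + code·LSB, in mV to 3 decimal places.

Step size: 2.5 V ÷ 2^10 = 2.441 mV.
Scaled input = 21.7088 LSBs, so code = 21.
Reconstructed: 0.051269531 V.
Difference: 0.00173047 V → 1.730 mV.

1.730 mV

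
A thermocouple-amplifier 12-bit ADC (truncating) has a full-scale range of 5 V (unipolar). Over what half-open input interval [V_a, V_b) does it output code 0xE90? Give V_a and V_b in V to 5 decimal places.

[4.55078 V, 4.55200 V)

LSB = 5/2^12 = 1.221 mV.
Code 0xE90 = 3728 decimal.
V_a = V_low + 3728·LSB = 4.55078 V; V_b = V_low + 3729·LSB = 4.552 V.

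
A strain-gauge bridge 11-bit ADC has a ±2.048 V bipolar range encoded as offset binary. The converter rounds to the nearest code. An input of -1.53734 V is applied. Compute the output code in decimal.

code 255

LSB = 4.096 V / 2048 = 2.000 mV.
Input sits at 255.330 steps above V_low.
Round → code 255.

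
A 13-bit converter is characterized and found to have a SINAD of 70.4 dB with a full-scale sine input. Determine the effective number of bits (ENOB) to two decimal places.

11.40 bits

ENOB = (SINAD − 1.76) / 6.02 = (70.4 − 1.76)/6.02 = 11.402.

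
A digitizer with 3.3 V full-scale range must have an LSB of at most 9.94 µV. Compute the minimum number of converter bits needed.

Number of steps required ≥ 3.3 V / 9.94 µV = 331991.95.
Need 2^N ≥ 331991.95; 2^18 = 262144, 2^19 = 524288.
Minimum N = 19.

19 bits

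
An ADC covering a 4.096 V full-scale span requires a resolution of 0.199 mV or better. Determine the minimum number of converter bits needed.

15 bits

Number of steps required ≥ 4.096 V / 0.199 mV = 20582.91.
Need 2^N ≥ 20582.91; 2^14 = 16384, 2^15 = 32768.
Minimum N = 15.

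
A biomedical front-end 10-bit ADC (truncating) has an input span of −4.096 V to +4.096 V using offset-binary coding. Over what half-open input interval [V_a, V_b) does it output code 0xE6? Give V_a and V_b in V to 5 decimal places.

[-2.25600 V, -2.24800 V)

LSB = 8.192/2^10 = 8.000 mV.
Code 0xE6 = 230 decimal.
V_a = V_low + 230·LSB = -2.256 V; V_b = V_low + 231·LSB = -2.248 V.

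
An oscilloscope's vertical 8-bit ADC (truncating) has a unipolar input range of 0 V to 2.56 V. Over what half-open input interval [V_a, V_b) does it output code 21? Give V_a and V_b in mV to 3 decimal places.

[210.000 mV, 220.000 mV)

LSB = 2.56/2^8 = 10.000 mV.
V_a = V_low + 21·LSB = 0.21 V; V_b = V_low + 22·LSB = 0.22 V.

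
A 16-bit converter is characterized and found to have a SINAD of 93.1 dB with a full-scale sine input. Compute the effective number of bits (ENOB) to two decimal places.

ENOB = (SINAD − 1.76) / 6.02 = (93.1 − 1.76)/6.02 = 15.173.

15.17 bits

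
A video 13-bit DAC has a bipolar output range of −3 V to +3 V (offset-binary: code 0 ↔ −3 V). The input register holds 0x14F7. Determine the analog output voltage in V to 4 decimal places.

0.9309 V

LSB = 6 V / 2^13 = 0.732 mV.
Code 0x14F7 = 5367 decimal.
V_out = (−3) + 5367 × 0.000732422 V = 0.930908 V.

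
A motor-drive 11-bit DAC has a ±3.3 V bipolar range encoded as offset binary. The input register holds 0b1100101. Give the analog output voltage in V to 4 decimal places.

LSB = 6.6 V / 2^11 = 3.223 mV.
Code 0b1100101 = 101 decimal.
V_out = (−3.3) + 101 × 0.00322266 V = -2.97451 V.

-2.9745 V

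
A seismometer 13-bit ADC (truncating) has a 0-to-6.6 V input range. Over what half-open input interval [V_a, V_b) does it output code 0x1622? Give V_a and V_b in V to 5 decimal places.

[4.56489 V, 4.56570 V)

LSB = 6.6/2^13 = 0.806 mV.
Code 0x1622 = 5666 decimal.
V_a = V_low + 5666·LSB = 4.56489 V; V_b = V_low + 5667·LSB = 4.5657 V.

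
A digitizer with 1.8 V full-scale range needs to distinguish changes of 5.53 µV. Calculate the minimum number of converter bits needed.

Number of steps required ≥ 1.8 V / 5.53 µV = 325497.29.
Need 2^N ≥ 325497.29; 2^18 = 262144, 2^19 = 524288.
Minimum N = 19.

19 bits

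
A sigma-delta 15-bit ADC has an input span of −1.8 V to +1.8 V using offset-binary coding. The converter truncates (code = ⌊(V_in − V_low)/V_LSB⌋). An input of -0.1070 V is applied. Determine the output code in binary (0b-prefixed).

code 0b11110000110010 (decimal 15410)

With 32768 levels over 3.6 V, one step is 109.86 µV.
(-0.1070 − (−1.8)) / 0.000109863 = 15410.062 LSBs.
So the output code is 15410.
In binary (0b-prefixed): 0b11110000110010.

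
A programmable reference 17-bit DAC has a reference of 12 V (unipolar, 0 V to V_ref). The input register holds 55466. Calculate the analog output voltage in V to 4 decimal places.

5.0781 V

LSB = 12 V / 2^17 = 91.55 µV.
V_out = 0 + 55466 × 9.15527e-05 V = 5.07806 V.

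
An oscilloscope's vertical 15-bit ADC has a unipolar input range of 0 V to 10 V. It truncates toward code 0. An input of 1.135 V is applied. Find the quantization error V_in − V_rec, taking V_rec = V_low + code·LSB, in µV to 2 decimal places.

51.27 µV

Step size: 10 V ÷ 2^15 = 305.18 µV.
(1.135 − 0)/0.000305176 = 3719.1680; ⌊·⌋ gives code 3719.
V_rec = 0 + 3719·0.000305176 = 1.1349487 V.
Error = 1.135 − 1.1349487 = 5.12695e-05 V = 51.27 µV.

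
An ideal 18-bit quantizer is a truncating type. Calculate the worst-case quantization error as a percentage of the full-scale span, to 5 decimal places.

0.00038 %

Truncating → worst-case error = 1 LSB = V_FS/2^18, so 100/262144 = 0.00038147 % of full scale.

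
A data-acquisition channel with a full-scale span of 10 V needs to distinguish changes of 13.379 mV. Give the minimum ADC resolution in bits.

Number of steps required ≥ 10 V / 13.379 mV = 747.44.
Need 2^N ≥ 747.44; 2^9 = 512, 2^10 = 1024.
Minimum N = 10.

10 bits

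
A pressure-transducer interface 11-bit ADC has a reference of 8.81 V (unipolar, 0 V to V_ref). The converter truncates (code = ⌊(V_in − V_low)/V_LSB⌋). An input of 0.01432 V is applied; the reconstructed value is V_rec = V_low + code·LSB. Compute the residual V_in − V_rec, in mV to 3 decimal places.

1.415 mV

LSB = 8.81/2^11 = 4.302 mV.
Scaled input = 3.3289 LSBs, so code = 3.
Reconstructed: 0.012905273 V.
V_in − V_rec = 0.00141473 V = 1.415 mV.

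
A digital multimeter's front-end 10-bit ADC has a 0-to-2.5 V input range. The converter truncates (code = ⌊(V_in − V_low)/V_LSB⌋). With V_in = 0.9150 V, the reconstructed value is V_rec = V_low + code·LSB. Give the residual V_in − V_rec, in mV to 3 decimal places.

1.914 mV

Step size: 2.5 V ÷ 2^10 = 2.441 mV.
(0.9150 − 0)/0.00244141 = 374.7840; ⌊·⌋ gives code 374.
Reconstructed: 0.91308594 V.
V_in − V_rec = 0.00191406 V = 1.914 mV.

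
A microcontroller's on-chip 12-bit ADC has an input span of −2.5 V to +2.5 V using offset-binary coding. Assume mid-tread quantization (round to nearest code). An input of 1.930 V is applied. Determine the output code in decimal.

Full-scale span = 5 V; LSB = 5/2^12 = 1.221 mV.
(1.930 − (−2.5)) / 0.0012207 = 3629.056 LSBs.
round(3629.056) = 3629.

code 3629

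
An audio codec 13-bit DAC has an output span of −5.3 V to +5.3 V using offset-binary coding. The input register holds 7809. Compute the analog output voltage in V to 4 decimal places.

4.8044 V

LSB = 10.6 V / 2^13 = 1.294 mV.
V_out = (−5.3) + 7809 × 0.00129395 V = 4.80442 V.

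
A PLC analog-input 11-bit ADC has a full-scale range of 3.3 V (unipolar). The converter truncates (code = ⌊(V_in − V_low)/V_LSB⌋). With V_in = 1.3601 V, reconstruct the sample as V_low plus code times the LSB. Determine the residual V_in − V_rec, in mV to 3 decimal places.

One LSB is 3.3 V / 2048 = 1.611 mV.
(V_in − V_low)/LSB = (1.3601 − 0)/0.00161133 = 844.0863 → code 844 (floor).
Code 844 maps back to 0 + 844×0.00161133 V = 1.3599609 V.
Error = 1.3601 − 1.3599609 = 0.000139062 V = 0.139 mV.

0.139 mV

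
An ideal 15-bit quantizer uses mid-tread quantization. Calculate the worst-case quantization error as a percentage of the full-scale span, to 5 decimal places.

Rounding → worst-case error = ½ LSB = V_FS/2^16, so 100/65536 = 0.00152588 % of full scale.

0.00153 %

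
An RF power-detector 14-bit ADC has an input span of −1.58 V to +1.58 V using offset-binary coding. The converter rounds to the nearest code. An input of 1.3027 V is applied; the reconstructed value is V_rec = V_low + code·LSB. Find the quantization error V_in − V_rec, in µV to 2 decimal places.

One LSB is 3.16 V / 16384 = 192.87 µV.
(V_in − V_low)/LSB = (1.3027 − (−1.58))/0.000192871 = 14946.2522 → code 14946 (round).
V_rec = (−1.58) + 14946·0.000192871 = 1.3026514 V.
Error = 1.3027 − 1.3026514 = 4.86328e-05 V = 48.63 µV.

48.63 µV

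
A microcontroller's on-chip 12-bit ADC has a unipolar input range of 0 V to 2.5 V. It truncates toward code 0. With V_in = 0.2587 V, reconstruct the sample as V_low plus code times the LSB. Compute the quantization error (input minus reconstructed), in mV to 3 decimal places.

LSB = 2.5/2^12 = 0.610 mV.
(V_in − V_low)/LSB = (0.2587 − 0)/0.000610352 = 423.8541 → code 423 (floor).
V_rec = 0 + 423·0.000610352 = 0.25817871 V.
V_in − V_rec = 0.000521289 V = 0.521 mV.

0.521 mV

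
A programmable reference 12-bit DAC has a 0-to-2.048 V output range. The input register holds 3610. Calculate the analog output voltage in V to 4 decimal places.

LSB = 2.048 V / 2^12 = 0.500 mV.
V_out = 0 + 3610 × 0.0005 V = 1.805 V.

1.8050 V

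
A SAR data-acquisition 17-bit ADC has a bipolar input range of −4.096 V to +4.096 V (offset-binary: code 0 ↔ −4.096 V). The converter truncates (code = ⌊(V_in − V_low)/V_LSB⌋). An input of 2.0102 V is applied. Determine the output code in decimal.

code 97699

With 131072 levels over 8.192 V, one step is 62.50 µV.
Input sits at 97699.200 steps above V_low.
So the output code is 97699.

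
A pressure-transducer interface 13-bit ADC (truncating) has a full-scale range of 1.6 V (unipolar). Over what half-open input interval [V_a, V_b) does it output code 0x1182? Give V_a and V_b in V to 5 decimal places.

LSB = 1.6/2^13 = 195.31 µV.
Code 0x1182 = 4482 decimal.
V_a = V_low + 4482·LSB = 0.875391 V; V_b = V_low + 4483·LSB = 0.875586 V.

[0.87539 V, 0.87559 V)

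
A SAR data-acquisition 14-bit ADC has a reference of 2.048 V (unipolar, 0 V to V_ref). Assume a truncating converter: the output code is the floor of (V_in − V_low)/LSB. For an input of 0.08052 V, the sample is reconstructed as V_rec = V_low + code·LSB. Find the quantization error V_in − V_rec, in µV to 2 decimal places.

One LSB is 2.048 V / 16384 = 125.00 µV.
Scaled input = 644.1600 LSBs, so code = 644.
Reconstructed: 0.0805 V.
Difference: 2e-05 V → 20.00 µV.

20.00 µV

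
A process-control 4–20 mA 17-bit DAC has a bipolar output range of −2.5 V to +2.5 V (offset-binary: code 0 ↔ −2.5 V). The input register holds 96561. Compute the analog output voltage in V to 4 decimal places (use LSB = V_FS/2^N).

1.1835 V

LSB = 5 V / 2^17 = 38.15 µV.
V_out = (−2.5) + 96561 × 3.8147e-05 V = 1.18351 V.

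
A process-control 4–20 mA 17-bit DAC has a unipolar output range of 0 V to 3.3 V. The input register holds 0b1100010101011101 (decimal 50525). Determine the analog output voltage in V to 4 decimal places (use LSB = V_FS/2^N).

LSB = 3.3 V / 2^17 = 25.18 µV.
Code 0b1100010101011101 = 50525 decimal.
V_out = 0 + 50525 × 2.5177e-05 V = 1.27207 V.

1.2721 V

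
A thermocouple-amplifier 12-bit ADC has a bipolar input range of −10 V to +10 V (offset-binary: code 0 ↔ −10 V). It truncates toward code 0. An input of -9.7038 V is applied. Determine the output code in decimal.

code 60

With 4096 levels over 20 V, one step is 4.883 mV.
(V_in − V_low)/LSB = (-9.7038 − (−10)) / 0.00488281 = 60.662.
So the output code is 60.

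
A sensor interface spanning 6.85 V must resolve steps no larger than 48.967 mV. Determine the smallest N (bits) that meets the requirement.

8 bits

Number of steps required ≥ 6.85 V / 48.967 mV = 139.89.
Need 2^N ≥ 139.89; 2^7 = 128, 2^8 = 256.
Minimum N = 8.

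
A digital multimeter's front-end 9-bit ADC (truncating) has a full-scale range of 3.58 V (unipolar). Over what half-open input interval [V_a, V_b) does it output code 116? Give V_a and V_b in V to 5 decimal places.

[0.81109 V, 0.81809 V)

LSB = 3.58/2^9 = 6.992 mV.
V_a = V_low + 116·LSB = 0.811094 V; V_b = V_low + 117·LSB = 0.818086 V.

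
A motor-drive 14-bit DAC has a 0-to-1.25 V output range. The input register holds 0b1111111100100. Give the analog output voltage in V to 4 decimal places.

0.6229 V

LSB = 1.25 V / 2^14 = 76.29 µV.
Code 0b1111111100100 = 8164 decimal.
V_out = 0 + 8164 × 7.62939e-05 V = 0.622864 V.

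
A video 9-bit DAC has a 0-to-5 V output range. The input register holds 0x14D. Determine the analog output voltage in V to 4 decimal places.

3.2520 V

LSB = 5 V / 2^9 = 9.766 mV.
Code 0x14D = 333 decimal.
V_out = 0 + 333 × 0.00976562 V = 3.25195 V.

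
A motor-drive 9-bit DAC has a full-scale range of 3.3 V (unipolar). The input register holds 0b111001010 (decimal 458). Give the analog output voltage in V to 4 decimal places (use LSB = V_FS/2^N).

2.9520 V

LSB = 3.3 V / 2^9 = 6.445 mV.
Code 0b111001010 = 458 decimal.
V_out = 0 + 458 × 0.00644531 V = 2.95195 V.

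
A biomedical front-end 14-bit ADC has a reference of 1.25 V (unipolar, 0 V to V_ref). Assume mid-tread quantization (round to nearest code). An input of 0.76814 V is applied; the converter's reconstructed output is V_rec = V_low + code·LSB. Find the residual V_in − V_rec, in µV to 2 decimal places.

12.56 µV

Step size: 1.25 V ÷ 2^14 = 76.29 µV.
(0.76814 − 0)/7.62939e-05 = 10068.1646; round gives code 10068.
V_rec = 0 + 10068·7.62939e-05 = 0.76812744 V.
Difference: 1.25586e-05 V → 12.56 µV.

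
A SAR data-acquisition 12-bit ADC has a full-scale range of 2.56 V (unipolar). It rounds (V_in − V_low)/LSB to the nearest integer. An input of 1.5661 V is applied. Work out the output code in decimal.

LSB = 2.56 V / 4096 = 0.625 mV.
(1.5661 − 0) / 0.000625 = 2505.760 LSBs.
So the output code is 2506.

code 2506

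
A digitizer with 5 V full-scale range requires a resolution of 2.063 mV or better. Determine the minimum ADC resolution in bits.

Number of steps required ≥ 5 V / 2.063 mV = 2423.65.
Need 2^N ≥ 2423.65; 2^11 = 2048, 2^12 = 4096.
Minimum N = 12.

12 bits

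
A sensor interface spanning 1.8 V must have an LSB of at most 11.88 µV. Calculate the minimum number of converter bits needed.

Number of steps required ≥ 1.8 V / 11.88 µV = 151515.15.
Need 2^N ≥ 151515.15; 2^17 = 131072, 2^18 = 262144.
Minimum N = 18.

18 bits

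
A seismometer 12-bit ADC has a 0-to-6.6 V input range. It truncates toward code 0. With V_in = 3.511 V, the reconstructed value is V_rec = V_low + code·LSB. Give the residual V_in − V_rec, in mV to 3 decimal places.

1.527 mV

One LSB is 6.6 V / 4096 = 1.611 mV.
Scaled input = 2178.9479 LSBs, so code = 2178.
V_rec = 0 + 2178·0.00161133 = 3.5094727 V.
V_in − V_rec = 0.00152734 V = 1.527 mV.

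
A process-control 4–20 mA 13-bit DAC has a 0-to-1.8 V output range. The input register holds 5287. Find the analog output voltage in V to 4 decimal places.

1.1617 V

LSB = 1.8 V / 2^13 = 219.73 µV.
V_out = 0 + 5287 × 0.000219727 V = 1.16169 V.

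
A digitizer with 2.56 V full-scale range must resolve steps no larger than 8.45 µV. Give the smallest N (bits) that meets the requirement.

19 bits

Number of steps required ≥ 2.56 V / 8.45 µV = 302958.58.
Need 2^N ≥ 302958.58; 2^18 = 262144, 2^19 = 524288.
Minimum N = 19.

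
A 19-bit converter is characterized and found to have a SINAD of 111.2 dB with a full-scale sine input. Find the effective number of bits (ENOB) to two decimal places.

ENOB = (SINAD − 1.76) / 6.02 = (111.2 − 1.76)/6.02 = 18.179.

18.18 bits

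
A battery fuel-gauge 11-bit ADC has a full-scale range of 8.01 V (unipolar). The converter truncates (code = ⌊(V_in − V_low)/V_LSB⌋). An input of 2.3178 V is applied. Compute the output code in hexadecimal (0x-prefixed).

LSB = 8.01 V / 2048 = 3.911 mV.
(2.3178 − 0) / 0.00391113 = 592.616 LSBs.
So the output code is 592.
In hexadecimal (0x-prefixed): 0x250.

code 0x250 (decimal 592)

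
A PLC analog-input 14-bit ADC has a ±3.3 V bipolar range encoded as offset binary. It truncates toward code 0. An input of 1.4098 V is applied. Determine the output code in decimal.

code 11691

With 16384 levels over 6.6 V, one step is 402.83 µV.
(1.4098 − (−3.3)) / 0.000402832 = 11691.722 LSBs.
⌊·⌋(11691.722) = 11691.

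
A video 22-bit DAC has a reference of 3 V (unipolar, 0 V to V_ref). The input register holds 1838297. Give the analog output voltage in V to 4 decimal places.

LSB = 3 V / 2^22 = 0.72 µV.
V_out = 0 + 1838297 × 7.15256e-07 V = 1.31485 V.

1.3149 V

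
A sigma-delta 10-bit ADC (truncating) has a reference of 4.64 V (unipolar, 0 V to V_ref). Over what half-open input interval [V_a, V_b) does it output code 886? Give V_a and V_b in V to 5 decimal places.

[4.01469 V, 4.01922 V)

LSB = 4.64/2^10 = 4.531 mV.
V_a = V_low + 886·LSB = 4.01469 V; V_b = V_low + 887·LSB = 4.01922 V.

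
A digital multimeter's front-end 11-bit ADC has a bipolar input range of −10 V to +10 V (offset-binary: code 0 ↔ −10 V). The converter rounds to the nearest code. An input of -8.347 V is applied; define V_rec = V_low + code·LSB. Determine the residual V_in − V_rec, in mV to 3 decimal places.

LSB = 20/2^11 = 9.766 mV.
(V_in − V_low)/LSB = (-8.347 − (−10))/0.00976562 = 169.2672 → code 169 (round).
V_rec = (−10) + 169·0.00976562 = -8.3496094 V.
V_in − V_rec = 0.00260938 V = 2.609 mV.

2.609 mV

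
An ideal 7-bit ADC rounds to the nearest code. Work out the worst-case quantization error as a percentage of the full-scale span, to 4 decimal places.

0.3906 %

Rounding → worst-case error = ½ LSB = V_FS/2^8, so 100/256 = 0.390625 % of full scale.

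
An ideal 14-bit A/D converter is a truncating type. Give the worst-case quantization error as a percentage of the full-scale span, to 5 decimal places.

Truncating → worst-case error = 1 LSB = V_FS/2^14, so 100/16384 = 0.00610352 % of full scale.

0.00610 %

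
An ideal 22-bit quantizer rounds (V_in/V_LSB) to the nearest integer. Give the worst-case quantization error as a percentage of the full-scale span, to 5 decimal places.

Rounding → worst-case error = ½ LSB = V_FS/2^23, so 100/8388608 = 1.19209e-05 % of full scale.

0.00001 %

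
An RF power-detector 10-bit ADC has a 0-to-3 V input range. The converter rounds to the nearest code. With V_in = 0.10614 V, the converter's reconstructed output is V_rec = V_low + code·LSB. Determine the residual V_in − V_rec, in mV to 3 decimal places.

One LSB is 3 V / 1024 = 2.930 mV.
(V_in − V_low)/LSB = (0.10614 − 0)/0.00292969 = 36.2291 → code 36 (round).
V_rec = 0 + 36·0.00292969 = 0.10546875 V.
V_in − V_rec = 0.00067125 V = 0.671 mV.

0.671 mV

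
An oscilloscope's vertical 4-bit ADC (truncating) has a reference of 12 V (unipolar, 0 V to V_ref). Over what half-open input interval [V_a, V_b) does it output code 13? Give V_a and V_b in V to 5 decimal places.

[9.75000 V, 10.50000 V)

LSB = 12/2^4 = 0.7500 V.
V_a = V_low + 13·LSB = 9.75 V; V_b = V_low + 14·LSB = 10.5 V.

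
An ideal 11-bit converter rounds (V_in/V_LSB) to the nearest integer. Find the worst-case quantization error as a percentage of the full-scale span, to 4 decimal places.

Rounding → worst-case error = ½ LSB = V_FS/2^12, so 100/4096 = 0.0244141 % of full scale.

0.0244 %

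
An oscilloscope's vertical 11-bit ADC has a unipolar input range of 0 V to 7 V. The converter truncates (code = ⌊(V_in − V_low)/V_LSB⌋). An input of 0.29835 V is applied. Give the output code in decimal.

Full-scale span = 7 V; LSB = 7/2^11 = 3.418 mV.
(0.29835 − 0) / 0.00341797 = 87.289 LSBs.
⌊·⌋(87.289) = 87.

code 87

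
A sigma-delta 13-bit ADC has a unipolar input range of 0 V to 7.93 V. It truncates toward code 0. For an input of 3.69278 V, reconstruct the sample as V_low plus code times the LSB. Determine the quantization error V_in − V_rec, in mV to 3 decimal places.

LSB = 7.93/2^13 = 0.968 mV.
(V_in − V_low)/LSB = (3.69278 − 0)/0.000968018 = 3814.7861 → code 3814 (floor).
V_rec = 0 + 3814·0.000968018 = 3.692019 V.
Difference: 0.000760957 V → 0.761 mV.

0.761 mV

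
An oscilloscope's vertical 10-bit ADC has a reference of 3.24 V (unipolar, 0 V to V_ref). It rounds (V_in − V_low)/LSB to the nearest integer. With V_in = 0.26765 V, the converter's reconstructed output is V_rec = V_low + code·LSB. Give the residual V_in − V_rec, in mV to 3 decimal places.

-1.295 mV

One LSB is 3.24 V / 1024 = 3.164 mV.
Scaled input = 84.5906 LSBs, so code = 85.
Code 85 maps back to 0 + 85×0.00316406 V = 0.26894531 V.
Difference: -0.00129531 V → -1.295 mV.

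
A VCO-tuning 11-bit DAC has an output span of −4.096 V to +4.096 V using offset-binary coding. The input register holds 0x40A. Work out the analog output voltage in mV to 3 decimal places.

40.000 mV

LSB = 8.192 V / 2^11 = 4.000 mV.
Code 0x40A = 1034 decimal.
V_out = (−4.096) + 1034 × 0.004 V = 0.04 V.
= 40.000 mV.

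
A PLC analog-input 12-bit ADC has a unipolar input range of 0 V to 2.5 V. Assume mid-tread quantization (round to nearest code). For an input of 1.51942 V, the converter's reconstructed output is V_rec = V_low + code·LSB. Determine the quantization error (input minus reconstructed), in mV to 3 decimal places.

0.255 mV

LSB = 2.5/2^12 = 0.610 mV.
Scaled input = 2489.4177 LSBs, so code = 2489.
V_rec = 0 + 2489·0.000610352 = 1.519165 V.
Error = 1.51942 − 1.519165 = 0.000254961 V = 0.255 mV.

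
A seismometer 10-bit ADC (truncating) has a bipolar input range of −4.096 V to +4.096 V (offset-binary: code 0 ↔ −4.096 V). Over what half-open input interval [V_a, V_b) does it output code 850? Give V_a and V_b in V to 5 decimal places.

LSB = 8.192/2^10 = 8.000 mV.
V_a = V_low + 850·LSB = 2.704 V; V_b = V_low + 851·LSB = 2.712 V.

[2.70400 V, 2.71200 V)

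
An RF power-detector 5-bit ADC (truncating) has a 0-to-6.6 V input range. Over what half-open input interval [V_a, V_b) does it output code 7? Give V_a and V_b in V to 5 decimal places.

LSB = 6.6/2^5 = 206.250 mV.
V_a = V_low + 7·LSB = 1.44375 V; V_b = V_low + 8·LSB = 1.65 V.

[1.44375 V, 1.65000 V)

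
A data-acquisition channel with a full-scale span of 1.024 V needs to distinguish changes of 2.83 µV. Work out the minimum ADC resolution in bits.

Number of steps required ≥ 1.024 V / 2.83 µV = 361837.46.
Need 2^N ≥ 361837.46; 2^18 = 262144, 2^19 = 524288.
Minimum N = 19.

19 bits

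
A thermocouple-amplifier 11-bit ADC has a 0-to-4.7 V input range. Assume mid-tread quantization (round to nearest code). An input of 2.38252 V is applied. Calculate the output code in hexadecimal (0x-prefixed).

With 2048 levels over 4.7 V, one step is 2.295 mV.
(2.38252 − 0) / 0.00229492 = 1038.170 LSBs.
Round → code 1038.
In hexadecimal (0x-prefixed): 0x40E.

code 0x40E (decimal 1038)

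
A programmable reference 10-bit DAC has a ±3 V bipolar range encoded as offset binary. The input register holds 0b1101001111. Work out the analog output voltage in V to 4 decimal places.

LSB = 6 V / 2^10 = 5.859 mV.
Code 0b1101001111 = 847 decimal.
V_out = (−3) + 847 × 0.00585938 V = 1.96289 V.

1.9629 V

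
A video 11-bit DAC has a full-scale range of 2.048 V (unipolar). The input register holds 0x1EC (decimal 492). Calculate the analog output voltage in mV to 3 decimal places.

LSB = 2.048 V / 2^11 = 1.000 mV.
Code 0x1EC = 492 decimal.
V_out = 0 + 492 × 0.001 V = 0.492 V.
= 492.000 mV.

492.000 mV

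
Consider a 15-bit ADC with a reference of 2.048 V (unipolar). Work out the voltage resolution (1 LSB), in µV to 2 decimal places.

Full-scale span = 2.048 V.
LSB = 2.048 / 2^15 = 2.048 / 32768 = 6.25e-05 V = 62.50 µV.

62.50 µV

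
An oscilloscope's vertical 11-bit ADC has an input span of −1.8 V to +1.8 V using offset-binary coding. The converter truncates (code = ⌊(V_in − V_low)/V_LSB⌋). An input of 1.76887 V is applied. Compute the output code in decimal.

LSB = 3.6 V / 2048 = 1.758 mV.
Input sits at 2030.290 steps above V_low.
Floor → code 2030.

code 2030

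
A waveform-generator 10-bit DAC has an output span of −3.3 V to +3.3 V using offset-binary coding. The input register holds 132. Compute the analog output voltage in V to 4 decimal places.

-2.4492 V

LSB = 6.6 V / 2^10 = 6.445 mV.
V_out = (−3.3) + 132 × 0.00644531 V = -2.44922 V.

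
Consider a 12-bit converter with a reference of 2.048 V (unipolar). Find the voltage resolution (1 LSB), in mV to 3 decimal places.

0.500 mV

Full-scale span = 2.048 V.
LSB = 2.048 / 2^12 = 2.048 / 4096 = 0.0005 V = 0.500 mV.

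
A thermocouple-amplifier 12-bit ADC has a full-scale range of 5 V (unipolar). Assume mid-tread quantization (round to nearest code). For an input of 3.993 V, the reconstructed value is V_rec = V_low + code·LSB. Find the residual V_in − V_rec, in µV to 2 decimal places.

One LSB is 5 V / 4096 = 1.221 mV.
Scaled input = 3271.0656 LSBs, so code = 3271.
V_rec = 0 + 3271·0.0012207 = 3.9929199 V.
Error = 3.993 − 3.9929199 = 8.00781e-05 V = 80.08 µV.

80.08 µV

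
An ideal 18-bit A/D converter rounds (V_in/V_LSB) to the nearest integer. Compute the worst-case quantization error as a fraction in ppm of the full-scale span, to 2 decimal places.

Rounding → worst-case error = ½ LSB = V_FS/2^19, so 1e+06/524288 = 1.90735 ppm of full scale.

1.91 ppm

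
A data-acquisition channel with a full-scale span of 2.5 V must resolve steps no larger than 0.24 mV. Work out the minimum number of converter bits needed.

14 bits

Number of steps required ≥ 2.5 V / 0.24 mV = 10416.67.
Need 2^N ≥ 10416.67; 2^13 = 8192, 2^14 = 16384.
Minimum N = 14.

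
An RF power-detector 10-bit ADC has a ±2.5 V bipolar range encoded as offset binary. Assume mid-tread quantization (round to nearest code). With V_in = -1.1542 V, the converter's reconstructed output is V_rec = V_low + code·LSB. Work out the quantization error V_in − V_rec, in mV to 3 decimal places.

-1.856 mV

One LSB is 5 V / 1024 = 4.883 mV.
(-1.1542 − (−2.5))/0.00488281 = 275.6198; round gives code 276.
V_rec = (−2.5) + 276·0.00488281 = -1.1523438 V.
Error = -1.1542 − (−1.1523438) = -0.00185625 V = -1.856 mV.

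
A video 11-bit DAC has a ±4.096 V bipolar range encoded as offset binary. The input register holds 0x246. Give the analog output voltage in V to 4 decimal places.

LSB = 8.192 V / 2^11 = 4.000 mV.
Code 0x246 = 582 decimal.
V_out = (−4.096) + 582 × 0.004 V = -1.768 V.

-1.7680 V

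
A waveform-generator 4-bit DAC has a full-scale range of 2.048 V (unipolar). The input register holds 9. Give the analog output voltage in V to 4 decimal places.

LSB = 2.048 V / 2^4 = 128.000 mV.
V_out = 0 + 9 × 0.128 V = 1.152 V.

1.1520 V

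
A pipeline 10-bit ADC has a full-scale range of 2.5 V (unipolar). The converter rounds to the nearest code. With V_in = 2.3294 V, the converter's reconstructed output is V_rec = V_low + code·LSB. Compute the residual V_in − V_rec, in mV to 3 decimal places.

0.298 mV

One LSB is 2.5 V / 1024 = 2.441 mV.
(2.3294 − 0)/0.00244141 = 954.1222; round gives code 954.
Reconstructed: 2.3291016 V.
Error = 2.3294 − 2.3291016 = 0.000298437 V = 0.298 mV.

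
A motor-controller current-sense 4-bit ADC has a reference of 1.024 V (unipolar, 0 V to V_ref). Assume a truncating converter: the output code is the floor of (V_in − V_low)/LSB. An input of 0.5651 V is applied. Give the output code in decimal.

code 8

LSB = 1.024 V / 16 = 64.000 mV.
(V_in − V_low)/LSB = (0.5651 − 0) / 0.064 = 8.830.
⌊·⌋(8.830) = 8.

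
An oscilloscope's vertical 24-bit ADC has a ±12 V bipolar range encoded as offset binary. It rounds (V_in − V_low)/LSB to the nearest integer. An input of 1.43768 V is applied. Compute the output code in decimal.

Full-scale span = 24 V; LSB = 24/2^24 = 1.43 µV.
Input sits at 9393619.162 steps above V_low.
round(9393619.162) = 9393619.

code 9393619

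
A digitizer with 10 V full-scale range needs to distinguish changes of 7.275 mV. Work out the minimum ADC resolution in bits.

Number of steps required ≥ 10 V / 7.275 mV = 1374.57.
Need 2^N ≥ 1374.57; 2^10 = 1024, 2^11 = 2048.
Minimum N = 11.

11 bits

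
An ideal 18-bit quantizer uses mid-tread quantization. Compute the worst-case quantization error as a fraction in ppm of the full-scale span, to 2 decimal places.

Rounding → worst-case error = ½ LSB = V_FS/2^19, so 1e+06/524288 = 1.90735 ppm of full scale.

1.91 ppm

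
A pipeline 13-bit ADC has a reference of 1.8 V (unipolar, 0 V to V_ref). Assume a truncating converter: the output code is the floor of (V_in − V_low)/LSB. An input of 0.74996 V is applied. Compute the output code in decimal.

With 8192 levels over 1.8 V, one step is 219.73 µV.
(0.74996 − 0) / 0.000219727 = 3413.151 LSBs.
So the output code is 3413.

code 3413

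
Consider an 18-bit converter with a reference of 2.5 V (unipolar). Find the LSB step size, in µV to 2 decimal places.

9.54 µV

Full-scale span = 2.5 V.
LSB = 2.5 / 2^18 = 2.5 / 262144 = 9.53674e-06 V = 9.54 µV.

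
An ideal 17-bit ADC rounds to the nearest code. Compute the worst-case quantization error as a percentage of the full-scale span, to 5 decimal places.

0.00038 %

Rounding → worst-case error = ½ LSB = V_FS/2^18, so 100/262144 = 0.00038147 % of full scale.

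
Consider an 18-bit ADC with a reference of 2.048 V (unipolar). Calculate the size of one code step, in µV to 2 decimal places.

Full-scale span = 2.048 V.
LSB = 2.048 / 2^18 = 2.048 / 262144 = 7.8125e-06 V = 7.81 µV.

7.81 µV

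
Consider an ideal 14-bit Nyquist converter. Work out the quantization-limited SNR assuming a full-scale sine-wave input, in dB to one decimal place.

86.0 dB

SNR ≈ 6.02·N + 1.76 dB = 6.02·14 + 1.76 = 86.04 dB.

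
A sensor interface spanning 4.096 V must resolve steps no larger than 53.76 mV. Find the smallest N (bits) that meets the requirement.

7 bits

Number of steps required ≥ 4.096 V / 53.76 mV = 76.19.
Need 2^N ≥ 76.19; 2^6 = 64, 2^7 = 128.
Minimum N = 7.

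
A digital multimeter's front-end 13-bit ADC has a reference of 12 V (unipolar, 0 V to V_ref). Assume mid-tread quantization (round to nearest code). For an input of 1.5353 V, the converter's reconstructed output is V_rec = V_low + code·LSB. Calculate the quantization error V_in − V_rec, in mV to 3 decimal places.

0.144 mV

Step size: 12 V ÷ 2^13 = 1.465 mV.
(1.5353 − 0)/0.00146484 = 1048.0981; round gives code 1048.
V_rec = 0 + 1048·0.00146484 = 1.5351562 V.
V_in − V_rec = 0.00014375 V = 0.144 mV.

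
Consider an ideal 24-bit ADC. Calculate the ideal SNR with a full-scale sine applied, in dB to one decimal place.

SNR ≈ 6.02·N + 1.76 dB = 6.02·24 + 1.76 = 146.24 dB.

146.2 dB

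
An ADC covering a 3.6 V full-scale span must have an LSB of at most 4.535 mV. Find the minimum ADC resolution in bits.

Number of steps required ≥ 3.6 V / 4.535 mV = 793.83.
Need 2^N ≥ 793.83; 2^9 = 512, 2^10 = 1024.
Minimum N = 10.

10 bits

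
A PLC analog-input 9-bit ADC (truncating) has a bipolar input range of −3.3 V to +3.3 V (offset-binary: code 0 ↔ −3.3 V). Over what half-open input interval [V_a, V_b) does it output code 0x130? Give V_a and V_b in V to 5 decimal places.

[0.61875 V, 0.63164 V)

LSB = 6.6/2^9 = 12.891 mV.
Code 0x130 = 304 decimal.
V_a = V_low + 304·LSB = 0.61875 V; V_b = V_low + 305·LSB = 0.631641 V.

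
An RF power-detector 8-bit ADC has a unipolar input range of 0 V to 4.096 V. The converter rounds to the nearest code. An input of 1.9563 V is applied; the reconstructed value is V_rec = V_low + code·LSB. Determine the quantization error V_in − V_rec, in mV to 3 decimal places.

4.300 mV

One LSB is 4.096 V / 256 = 16.000 mV.
(1.9563 − 0)/0.016 = 122.2687; round gives code 122.
V_rec = 0 + 122·0.016 = 1.952 V.
Error = 1.9563 − 1.952 = 0.0043 V = 4.300 mV.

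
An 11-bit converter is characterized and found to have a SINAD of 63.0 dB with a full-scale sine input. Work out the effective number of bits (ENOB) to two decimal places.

10.17 bits

ENOB = (SINAD − 1.76) / 6.02 = (63.0 − 1.76)/6.02 = 10.173.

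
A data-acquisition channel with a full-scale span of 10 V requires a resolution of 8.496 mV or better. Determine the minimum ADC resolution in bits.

Number of steps required ≥ 10 V / 8.496 mV = 1177.02.
Need 2^N ≥ 1177.02; 2^10 = 1024, 2^11 = 2048.
Minimum N = 11.

11 bits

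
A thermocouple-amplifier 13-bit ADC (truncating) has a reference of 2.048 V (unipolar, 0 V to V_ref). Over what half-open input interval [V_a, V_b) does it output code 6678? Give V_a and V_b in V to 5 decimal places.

[1.66950 V, 1.66975 V)

LSB = 2.048/2^13 = 250.00 µV.
V_a = V_low + 6678·LSB = 1.6695 V; V_b = V_low + 6679·LSB = 1.66975 V.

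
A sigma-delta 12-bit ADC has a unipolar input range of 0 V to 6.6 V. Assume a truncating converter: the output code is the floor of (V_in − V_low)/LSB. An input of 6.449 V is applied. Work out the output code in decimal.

Full-scale span = 6.6 V; LSB = 6.6/2^12 = 1.611 mV.
Input sits at 4002.288 steps above V_low.
So the output code is 4002.

code 4002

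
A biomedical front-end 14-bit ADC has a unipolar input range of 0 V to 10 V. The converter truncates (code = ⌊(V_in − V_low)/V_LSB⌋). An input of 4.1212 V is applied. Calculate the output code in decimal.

LSB = 10 V / 16384 = 0.610 mV.
Input sits at 6752.174 steps above V_low.
So the output code is 6752.

code 6752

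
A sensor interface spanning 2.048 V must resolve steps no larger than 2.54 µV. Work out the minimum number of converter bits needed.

20 bits

Number of steps required ≥ 2.048 V / 2.54 µV = 806299.21.
Need 2^N ≥ 806299.21; 2^19 = 524288, 2^20 = 1048576.
Minimum N = 20.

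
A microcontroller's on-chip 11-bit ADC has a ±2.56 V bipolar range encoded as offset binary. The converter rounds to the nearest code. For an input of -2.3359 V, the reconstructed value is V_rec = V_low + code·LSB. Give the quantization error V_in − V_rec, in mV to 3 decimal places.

Step size: 5.12 V ÷ 2^11 = 2.500 mV.
(-2.3359 − (−2.56))/0.0025 = 89.6400; round gives code 90.
Code 90 maps back to (−2.56) + 90×0.0025 V = -2.335 V.
Error = -2.3359 − (−2.335) = -0.0009 V = -0.900 mV.

-0.900 mV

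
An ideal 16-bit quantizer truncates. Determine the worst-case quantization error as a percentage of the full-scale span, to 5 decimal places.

Truncating → worst-case error = 1 LSB = V_FS/2^16, so 100/65536 = 0.00152588 % of full scale.

0.00153 %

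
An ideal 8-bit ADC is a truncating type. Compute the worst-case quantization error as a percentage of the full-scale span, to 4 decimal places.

Truncating → worst-case error = 1 LSB = V_FS/2^8, so 100/256 = 0.390625 % of full scale.

0.3906 %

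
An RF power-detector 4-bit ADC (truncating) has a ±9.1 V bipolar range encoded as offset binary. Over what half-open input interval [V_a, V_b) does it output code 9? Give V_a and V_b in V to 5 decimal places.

[1.13750 V, 2.27500 V)

LSB = 18.2/2^4 = 1.1375 V.
V_a = V_low + 9·LSB = 1.1375 V; V_b = V_low + 10·LSB = 2.275 V.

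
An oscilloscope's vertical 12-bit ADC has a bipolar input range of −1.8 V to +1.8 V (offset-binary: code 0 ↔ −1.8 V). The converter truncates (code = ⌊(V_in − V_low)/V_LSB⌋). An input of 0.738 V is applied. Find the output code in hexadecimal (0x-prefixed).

code 0xB47 (decimal 2887)

With 4096 levels over 3.6 V, one step is 0.879 mV.
(V_in − V_low)/LSB = (0.738 − (−1.8)) / 0.000878906 = 2887.680.
⌊·⌋(2887.680) = 2887.
In hexadecimal (0x-prefixed): 0xB47.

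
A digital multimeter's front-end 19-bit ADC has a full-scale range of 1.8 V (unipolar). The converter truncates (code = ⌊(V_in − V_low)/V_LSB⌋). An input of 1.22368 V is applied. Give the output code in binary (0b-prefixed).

LSB = 1.8 V / 524288 = 3.43 µV.
(V_in − V_low)/LSB = (1.22368 − 0) / 3.43323e-06 = 356422.633.
⌊·⌋(356422.633) = 356422.
In binary (0b-prefixed): 0b1010111000001000110.

code 0b1010111000001000110 (decimal 356422)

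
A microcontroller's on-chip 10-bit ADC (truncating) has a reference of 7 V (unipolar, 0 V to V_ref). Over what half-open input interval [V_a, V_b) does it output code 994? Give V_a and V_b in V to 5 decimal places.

[6.79492 V, 6.80176 V)

LSB = 7/2^10 = 6.836 mV.
V_a = V_low + 994·LSB = 6.79492 V; V_b = V_low + 995·LSB = 6.80176 V.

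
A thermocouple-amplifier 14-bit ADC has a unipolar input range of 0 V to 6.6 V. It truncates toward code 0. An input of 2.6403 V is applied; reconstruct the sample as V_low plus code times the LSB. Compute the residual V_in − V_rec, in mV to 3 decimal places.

Step size: 6.6 V ÷ 2^14 = 402.83 µV.
Scaled input = 6554.3447 LSBs, so code = 6554.
Reconstructed: 2.6401611 V.
Difference: 0.000138867 V → 0.139 mV.

0.139 mV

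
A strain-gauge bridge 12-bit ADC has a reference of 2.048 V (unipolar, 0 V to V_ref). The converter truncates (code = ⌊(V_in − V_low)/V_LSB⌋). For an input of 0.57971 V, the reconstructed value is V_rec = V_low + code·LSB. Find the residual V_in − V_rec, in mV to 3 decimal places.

0.210 mV

One LSB is 2.048 V / 4096 = 0.500 mV.
(0.57971 − 0)/0.0005 = 1159.4200; ⌊·⌋ gives code 1159.
Code 1159 maps back to 0 + 1159×0.0005 V = 0.5795 V.
Difference: 0.00021 V → 0.210 mV.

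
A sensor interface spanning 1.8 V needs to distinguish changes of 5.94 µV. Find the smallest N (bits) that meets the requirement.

Number of steps required ≥ 1.8 V / 5.94 µV = 303030.30.
Need 2^N ≥ 303030.30; 2^18 = 262144, 2^19 = 524288.
Minimum N = 19.

19 bits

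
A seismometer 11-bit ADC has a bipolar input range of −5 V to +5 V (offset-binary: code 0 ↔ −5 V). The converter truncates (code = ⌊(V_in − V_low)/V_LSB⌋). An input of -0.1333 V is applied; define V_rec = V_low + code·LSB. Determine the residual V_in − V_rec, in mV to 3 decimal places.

3.419 mV

One LSB is 10 V / 2048 = 4.883 mV.
Scaled input = 996.7002 LSBs, so code = 996.
Code 996 maps back to (−5) + 996×0.00488281 V = -0.13671875 V.
Error = -0.1333 − (−0.13671875) = 0.00341875 V = 3.419 mV.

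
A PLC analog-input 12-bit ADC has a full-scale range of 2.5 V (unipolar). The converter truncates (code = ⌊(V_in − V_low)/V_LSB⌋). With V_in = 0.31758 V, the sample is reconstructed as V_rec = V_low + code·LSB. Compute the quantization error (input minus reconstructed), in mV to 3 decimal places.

LSB = 2.5/2^12 = 0.610 mV.
Scaled input = 520.3231 LSBs, so code = 520.
Reconstructed: 0.31738281 V.
V_in − V_rec = 0.000197187 V = 0.197 mV.

0.197 mV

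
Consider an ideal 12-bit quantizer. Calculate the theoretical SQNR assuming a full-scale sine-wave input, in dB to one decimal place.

74.0 dB

SNR ≈ 6.02·N + 1.76 dB = 6.02·12 + 1.76 = 74.00 dB.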